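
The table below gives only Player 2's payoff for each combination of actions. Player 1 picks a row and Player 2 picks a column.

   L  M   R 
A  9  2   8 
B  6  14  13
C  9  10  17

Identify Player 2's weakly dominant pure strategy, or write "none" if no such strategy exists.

none

L fails to dominate M at B (6<14).
M fails to dominate L at A (2<9).
R fails to dominate L at A (8<9).
No single strategy dominates all the others.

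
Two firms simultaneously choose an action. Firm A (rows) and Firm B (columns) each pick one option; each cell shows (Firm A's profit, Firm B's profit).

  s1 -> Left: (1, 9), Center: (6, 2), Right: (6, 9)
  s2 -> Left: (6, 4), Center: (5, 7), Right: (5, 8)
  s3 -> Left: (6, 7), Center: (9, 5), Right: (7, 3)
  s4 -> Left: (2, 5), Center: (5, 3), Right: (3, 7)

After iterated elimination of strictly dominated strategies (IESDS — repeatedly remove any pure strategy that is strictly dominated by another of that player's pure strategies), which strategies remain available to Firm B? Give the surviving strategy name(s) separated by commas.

Left, Center, Right

Row s1 is eliminated: s3 beats it against every remaining column (Left: 6>1, Center: 9>6, Right: 7>6).
Row s4 is eliminated: s3 beats it against every remaining column (Left: 6>2, Center: 9>5, Right: 7>3).
Among the remaining strategies, none is strictly dominated by another pure strategy of the same player, so the elimination stops.
Surviving strategies — Firm A: {s2, s3}; Firm B: {Left, Center, Right}.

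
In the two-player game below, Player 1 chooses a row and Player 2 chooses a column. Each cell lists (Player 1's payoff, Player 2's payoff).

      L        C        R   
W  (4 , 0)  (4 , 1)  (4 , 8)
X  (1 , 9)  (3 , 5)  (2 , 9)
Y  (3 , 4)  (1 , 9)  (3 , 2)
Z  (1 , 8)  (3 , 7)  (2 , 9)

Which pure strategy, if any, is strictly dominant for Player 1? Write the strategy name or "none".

W

W vs X: L: 4>1, C: 4>3, R: 4>2.
W vs Y: L: 4>3, C: 4>1, R: 4>3.
W vs Z: L: 4>1, C: 4>3, R: 4>2.
W strictly beats every other strategy against every opponent action, so it is strictly dominant.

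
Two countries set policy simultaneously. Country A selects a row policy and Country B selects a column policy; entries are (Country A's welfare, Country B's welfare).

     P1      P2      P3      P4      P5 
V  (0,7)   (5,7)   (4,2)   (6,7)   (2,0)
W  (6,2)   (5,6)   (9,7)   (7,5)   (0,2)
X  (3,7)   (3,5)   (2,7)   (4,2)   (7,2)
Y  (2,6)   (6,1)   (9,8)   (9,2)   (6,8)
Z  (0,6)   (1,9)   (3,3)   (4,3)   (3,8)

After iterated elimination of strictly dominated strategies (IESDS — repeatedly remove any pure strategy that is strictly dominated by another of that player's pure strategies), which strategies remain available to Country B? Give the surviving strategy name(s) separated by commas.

For Country A, Y strictly dominates V on the remaining columns (P1: 2>0, P2: 6>5, P3: 9>4, P4: 9>6, P5: 6>2); eliminate V.
Row Z is eliminated: Y beats it against every remaining column (P1: 2>0, P2: 6>1, P3: 9>3, P4: 9>4, P5: 6>3).
Column P2 is eliminated: P3 beats it against every remaining row (W: 7>6, X: 7>5, Y: 8>1).
Column P4 is eliminated: P3 beats it against every remaining row (W: 7>5, X: 7>2, Y: 8>2).
Among the remaining strategies, none is strictly dominated by another pure strategy of the same player, so the elimination stops.
Surviving strategies — Country A: {W, X, Y}; Country B: {P1, P3, P5}.

P1, P3, P5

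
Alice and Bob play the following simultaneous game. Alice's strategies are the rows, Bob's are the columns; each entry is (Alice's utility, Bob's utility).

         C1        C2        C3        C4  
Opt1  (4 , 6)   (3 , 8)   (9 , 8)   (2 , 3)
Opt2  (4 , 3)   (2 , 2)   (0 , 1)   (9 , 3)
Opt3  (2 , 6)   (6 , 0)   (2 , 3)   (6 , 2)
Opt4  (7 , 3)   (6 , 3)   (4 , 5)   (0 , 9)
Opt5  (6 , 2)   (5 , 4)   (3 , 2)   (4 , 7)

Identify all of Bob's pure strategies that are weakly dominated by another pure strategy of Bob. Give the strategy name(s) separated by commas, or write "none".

none

Nothing dominates C1: C2 at Opt2 (3>2); C3 at Opt2 (3>1); C4 at Opt1 (6>3).
C2: no other strategy beats it everywhere (C1 at Opt1 (8>6); C3 at Opt2 (2>1); C4 at Opt1 (8>3)).
C3: no other strategy beats it everywhere (C1 at Opt1 (8>6); C2 at Opt3 (3>0); C4 at Opt1 (8>3)).
Nothing dominates C4: C1 at Opt4 (9>3); C2 at Opt2 (3>2); C3 at Opt2 (3>1).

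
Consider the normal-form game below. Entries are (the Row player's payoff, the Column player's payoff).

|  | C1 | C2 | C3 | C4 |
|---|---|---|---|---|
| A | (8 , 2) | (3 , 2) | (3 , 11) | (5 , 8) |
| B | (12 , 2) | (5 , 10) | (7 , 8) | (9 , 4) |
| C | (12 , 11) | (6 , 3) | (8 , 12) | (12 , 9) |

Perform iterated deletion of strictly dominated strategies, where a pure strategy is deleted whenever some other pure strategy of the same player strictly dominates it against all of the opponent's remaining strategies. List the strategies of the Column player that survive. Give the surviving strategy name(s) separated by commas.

C3

Row A is eliminated: B beats it against every remaining column (C1: 12>8, C2: 5>3, C3: 7>3, C4: 9>5).
For the Column player, C3 strictly dominates C1 on the remaining rows (B: 8>2, C: 12>11); eliminate C1.
The Row player's strategy B is strictly dominated by C (C2: 6>5, C3: 8>7, C4: 12>9) and is removed.
The Column player's strategy C2 is strictly dominated by C3 (C: 12>3) and is removed.
The Column player's strategy C4 is strictly dominated by C3 (C: 12>9) and is removed.
Among the remaining strategies, none is strictly dominated by another pure strategy of the same player, so the elimination stops.
Surviving strategies — the Row player: {C}; the Column player: {C3}.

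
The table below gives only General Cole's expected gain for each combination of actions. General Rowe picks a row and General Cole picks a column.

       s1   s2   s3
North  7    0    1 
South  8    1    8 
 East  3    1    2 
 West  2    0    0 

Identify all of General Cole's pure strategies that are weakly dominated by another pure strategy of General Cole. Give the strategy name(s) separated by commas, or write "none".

s1: no other strategy beats it everywhere (s2 at North (7>0); s3 at North (7>1)).
s1 weakly dominates s2 — North: 7>0, South: 8>1, East: 3>1, West: 2>0.
s3: dominated, since s1 does at least as well everywhere (North: 7>1, South: 8=8, East: 3>2, West: 2>0).

s2, s3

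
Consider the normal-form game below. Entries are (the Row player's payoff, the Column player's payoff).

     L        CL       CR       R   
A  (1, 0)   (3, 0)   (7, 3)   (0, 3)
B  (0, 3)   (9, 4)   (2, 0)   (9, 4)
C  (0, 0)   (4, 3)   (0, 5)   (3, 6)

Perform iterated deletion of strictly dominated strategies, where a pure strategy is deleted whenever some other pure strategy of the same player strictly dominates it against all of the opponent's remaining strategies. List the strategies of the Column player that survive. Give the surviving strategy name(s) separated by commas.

CL, CR, R

The Column player's strategy L is strictly dominated by R (A: 3>0, B: 4>3, C: 6>0) and is removed.
For the Row player, B strictly dominates C on the remaining columns (CL: 9>4, CR: 2>0, R: 9>3); eliminate C.
Among the remaining strategies, none is strictly dominated by another pure strategy of the same player, so the elimination stops.
Surviving strategies — the Row player: {A, B}; the Column player: {CL, CR, R}.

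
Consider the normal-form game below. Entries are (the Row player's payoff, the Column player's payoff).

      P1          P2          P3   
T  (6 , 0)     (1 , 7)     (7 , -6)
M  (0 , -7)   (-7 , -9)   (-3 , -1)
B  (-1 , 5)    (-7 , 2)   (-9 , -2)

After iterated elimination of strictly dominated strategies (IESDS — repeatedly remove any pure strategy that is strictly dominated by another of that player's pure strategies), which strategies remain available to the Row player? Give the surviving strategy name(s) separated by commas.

T

The Row player's strategy M is strictly dominated by T (P1: 6>0, P2: 1>-7, P3: 7>-3) and is removed.
Row B is eliminated: T beats it against every remaining column (P1: 6>-1, P2: 1>-7, P3: 7>-9).
The Column player's strategy P1 is strictly dominated by P2 (T: 7>0) and is removed.
Column P3 is eliminated: P2 beats it against every remaining row (T: 7>-6).
Among the remaining strategies, none is strictly dominated by another pure strategy of the same player, so the elimination stops.
Surviving strategies — the Row player: {T}; the Column player: {P2}.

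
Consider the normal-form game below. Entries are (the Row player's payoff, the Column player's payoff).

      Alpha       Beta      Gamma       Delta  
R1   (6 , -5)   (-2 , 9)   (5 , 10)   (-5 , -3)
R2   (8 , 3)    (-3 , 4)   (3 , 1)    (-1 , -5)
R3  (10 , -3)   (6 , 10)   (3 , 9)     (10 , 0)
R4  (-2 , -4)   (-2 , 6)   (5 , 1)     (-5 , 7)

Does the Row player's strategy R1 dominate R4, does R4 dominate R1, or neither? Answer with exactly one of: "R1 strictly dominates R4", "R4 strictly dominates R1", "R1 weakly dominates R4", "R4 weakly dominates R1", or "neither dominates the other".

Compare R1 to R4 across each opponent action: Alpha: 6>-2, Beta: -2=-2, Gamma: 5=5, Delta: -5=-5.
R1 is at least as good everywhere and strictly better somewhere (tied only at Beta, Gamma, Delta), so R1 weakly but not strictly dominates R4.

R1 weakly dominates R4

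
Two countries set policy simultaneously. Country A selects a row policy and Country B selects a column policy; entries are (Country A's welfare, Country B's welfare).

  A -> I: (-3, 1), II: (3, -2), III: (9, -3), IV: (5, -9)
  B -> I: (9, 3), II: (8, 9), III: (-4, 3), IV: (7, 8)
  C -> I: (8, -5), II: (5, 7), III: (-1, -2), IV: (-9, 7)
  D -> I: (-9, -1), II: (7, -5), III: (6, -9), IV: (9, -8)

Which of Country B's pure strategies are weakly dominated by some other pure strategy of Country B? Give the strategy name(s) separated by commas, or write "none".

III, IV

Nothing dominates I: II at A (1>-2); III at A (1>-3); IV at A (1>-9).
Nothing dominates II: I at B (9>3); III at A (-2>-3); IV at A (-2>-9).
III is weakly dominated by II (A: -2>-3, B: 9>3, C: 7>-2, D: -5>-9).
IV is weakly dominated by II (A: -2>-9, B: 9>8, C: 7=7, D: -5>-8).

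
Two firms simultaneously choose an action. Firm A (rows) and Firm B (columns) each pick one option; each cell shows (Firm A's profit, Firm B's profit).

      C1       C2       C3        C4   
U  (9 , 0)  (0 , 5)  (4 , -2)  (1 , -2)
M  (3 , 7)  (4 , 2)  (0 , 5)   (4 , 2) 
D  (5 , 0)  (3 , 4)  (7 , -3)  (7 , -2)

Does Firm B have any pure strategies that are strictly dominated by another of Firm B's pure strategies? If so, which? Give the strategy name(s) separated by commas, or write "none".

C1 is not dominated — it holds its own against C2 at M (7>2); C3 at U (0>-2); C4 at U (0>-2).
C2: no other strategy beats it everywhere (C1 at U (5>0); C3 at U (5>-2); C4 at U (5>-2)).
C3 is strictly dominated by C1 (U: 0>-2, M: 7>5, D: 0>-3).
C4: dominated, since C1 does at least as well everywhere (U: 0>-2, M: 7>2, D: 0>-2).

C3, C4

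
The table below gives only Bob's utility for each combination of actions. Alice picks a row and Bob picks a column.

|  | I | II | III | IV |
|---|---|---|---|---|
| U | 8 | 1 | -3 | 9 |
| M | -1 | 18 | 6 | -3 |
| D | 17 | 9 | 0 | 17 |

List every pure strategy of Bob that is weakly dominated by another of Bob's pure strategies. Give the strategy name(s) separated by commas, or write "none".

III

Nothing dominates I: II at U (8>1); III at U (8>-3); IV at M (-1>-3).
Nothing dominates II: I at M (18>-1); III at U (1>-3); IV at M (18>-3).
III is weakly dominated by II (U: 1>-3, M: 18>6, D: 9>0).
IV: no other strategy beats it everywhere (I at U (9>8); II at U (9>1); III at U (9>-3)).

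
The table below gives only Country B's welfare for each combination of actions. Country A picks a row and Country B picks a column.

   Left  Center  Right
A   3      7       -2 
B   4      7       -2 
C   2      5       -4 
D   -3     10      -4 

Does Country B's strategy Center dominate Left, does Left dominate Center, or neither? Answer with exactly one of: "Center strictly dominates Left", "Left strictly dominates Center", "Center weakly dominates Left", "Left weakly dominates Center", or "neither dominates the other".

Center strictly dominates Left

Center's payoffs vs Left's, by Country A's action — A: 7>3, B: 7>4, C: 5>2, D: 10>-3.
Every comparison favours Center, so Center strictly dominates Left.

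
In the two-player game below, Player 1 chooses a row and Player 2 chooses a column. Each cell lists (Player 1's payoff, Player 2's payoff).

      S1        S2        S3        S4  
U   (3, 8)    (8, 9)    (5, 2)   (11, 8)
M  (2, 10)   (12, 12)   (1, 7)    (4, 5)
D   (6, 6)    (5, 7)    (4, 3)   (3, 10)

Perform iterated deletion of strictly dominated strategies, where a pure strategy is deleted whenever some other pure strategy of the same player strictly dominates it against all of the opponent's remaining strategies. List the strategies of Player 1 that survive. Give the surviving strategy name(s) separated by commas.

M

For Player 2, S2 strictly dominates S1 on the remaining rows (U: 9>8, M: 12>10, D: 7>6); eliminate S1.
Player 1's strategy D is strictly dominated by U (S2: 8>5, S3: 5>4, S4: 11>3) and is removed.
Player 2's strategy S3 is strictly dominated by S2 (U: 9>2, M: 12>7) and is removed.
Player 2's strategy S4 is strictly dominated by S2 (U: 9>8, M: 12>5) and is removed.
Row U is eliminated: M beats it against every remaining column (S2: 12>8).
Among the remaining strategies, none is strictly dominated by another pure strategy of the same player, so the elimination stops.
Surviving strategies — Player 1: {M}; Player 2: {S2}.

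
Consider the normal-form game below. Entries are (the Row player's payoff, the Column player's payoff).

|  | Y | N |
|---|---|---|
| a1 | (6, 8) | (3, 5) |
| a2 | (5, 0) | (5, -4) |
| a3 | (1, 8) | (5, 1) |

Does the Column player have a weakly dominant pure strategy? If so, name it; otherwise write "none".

Y

Y vs N: a1: 8>5, a2: 0>-4, a3: 8>1.
Y is at least as good as every other strategy against every opponent action, so it is weakly dominant.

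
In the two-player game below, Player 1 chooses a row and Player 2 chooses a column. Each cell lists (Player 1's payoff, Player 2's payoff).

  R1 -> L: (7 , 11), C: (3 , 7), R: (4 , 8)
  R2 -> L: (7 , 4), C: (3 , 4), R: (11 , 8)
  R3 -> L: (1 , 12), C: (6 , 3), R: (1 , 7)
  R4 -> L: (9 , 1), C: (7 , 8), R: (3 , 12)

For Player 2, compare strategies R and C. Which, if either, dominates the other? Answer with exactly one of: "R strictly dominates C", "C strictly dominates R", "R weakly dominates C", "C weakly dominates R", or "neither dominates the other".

R's payoffs vs C's, by Player 1's action — R1: 8>7, R2: 8>4, R3: 7>3, R4: 12>8.
R gives a strictly higher payoff against every action of Player 1, so R strictly dominates C.

R strictly dominates C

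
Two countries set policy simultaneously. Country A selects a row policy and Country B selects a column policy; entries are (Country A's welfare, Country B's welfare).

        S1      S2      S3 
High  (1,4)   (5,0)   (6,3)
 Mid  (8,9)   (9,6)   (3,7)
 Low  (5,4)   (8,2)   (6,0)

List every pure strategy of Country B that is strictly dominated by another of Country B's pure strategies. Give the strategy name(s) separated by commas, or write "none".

S2, S3

S1: no other strategy beats it everywhere (S2 at High (4>0); S3 at High (4>3)).
S2 is strictly dominated by S1 (High: 4>0, Mid: 9>6, Low: 4>2).
S3 is strictly dominated by S1 (High: 4>3, Mid: 9>7, Low: 4>0).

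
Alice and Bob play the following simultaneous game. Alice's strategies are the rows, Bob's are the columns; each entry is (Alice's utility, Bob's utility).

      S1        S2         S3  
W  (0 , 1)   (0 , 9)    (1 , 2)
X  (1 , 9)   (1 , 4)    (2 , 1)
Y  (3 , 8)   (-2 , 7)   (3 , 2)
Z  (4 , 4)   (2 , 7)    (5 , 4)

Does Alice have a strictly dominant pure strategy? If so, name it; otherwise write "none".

Z

Z vs W: S1: 4>0, S2: 2>0, S3: 5>1.
Z vs X: S1: 4>1, S2: 2>1, S3: 5>2.
Z vs Y: S1: 4>3, S2: 2>-2, S3: 5>3.
Z strictly beats every other strategy against every opponent action, so it is strictly dominant.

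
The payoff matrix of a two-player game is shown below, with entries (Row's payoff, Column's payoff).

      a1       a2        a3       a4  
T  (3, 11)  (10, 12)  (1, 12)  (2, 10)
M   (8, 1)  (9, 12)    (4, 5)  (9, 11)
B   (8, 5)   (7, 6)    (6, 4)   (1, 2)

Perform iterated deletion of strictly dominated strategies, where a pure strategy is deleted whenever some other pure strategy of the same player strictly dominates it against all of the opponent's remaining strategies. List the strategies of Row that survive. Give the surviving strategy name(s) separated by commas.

Column a1 is eliminated: a2 beats it against every remaining row (T: 12>11, M: 12>1, B: 6>5).
Column's strategy a4 is strictly dominated by a2 (T: 12>10, M: 12>11, B: 6>2) and is removed.
Among the remaining strategies, none is strictly dominated by another pure strategy of the same player, so the elimination stops.
Surviving strategies — Row: {T, M, B}; Column: {a2, a3}.

T, M, B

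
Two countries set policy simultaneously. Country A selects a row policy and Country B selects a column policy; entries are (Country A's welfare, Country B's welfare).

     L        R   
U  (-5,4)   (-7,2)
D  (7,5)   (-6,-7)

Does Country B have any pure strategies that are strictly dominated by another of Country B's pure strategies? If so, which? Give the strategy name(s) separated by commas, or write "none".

R

Nothing dominates L: R at U (4>2).
R: dominated, since L does at least as well everywhere (U: 4>2, D: 5>-7).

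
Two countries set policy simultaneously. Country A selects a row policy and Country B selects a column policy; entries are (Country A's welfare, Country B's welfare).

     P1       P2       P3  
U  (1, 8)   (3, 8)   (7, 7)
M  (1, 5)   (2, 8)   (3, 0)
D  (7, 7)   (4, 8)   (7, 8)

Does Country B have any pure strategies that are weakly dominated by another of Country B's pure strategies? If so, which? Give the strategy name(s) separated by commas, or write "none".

P1 is weakly dominated by P2 (U: 8=8, M: 8>5, D: 8>7).
P2 is not dominated — it holds its own against P1 at M (8>5); P3 at U (8>7).
P2 weakly dominates P3 — U: 8>7, M: 8>0, D: 8=8.

P1, P3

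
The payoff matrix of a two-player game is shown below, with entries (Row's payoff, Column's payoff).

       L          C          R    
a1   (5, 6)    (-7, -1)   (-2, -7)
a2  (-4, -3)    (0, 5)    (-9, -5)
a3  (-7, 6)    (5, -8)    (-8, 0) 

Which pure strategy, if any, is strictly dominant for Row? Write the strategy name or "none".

none

a1 fails to dominate a2 at C (-7<0).
a2 fails to dominate a1 at L (-4<5).
a3 fails to dominate a1 at L (-7<5).
No single strategy dominates all the others.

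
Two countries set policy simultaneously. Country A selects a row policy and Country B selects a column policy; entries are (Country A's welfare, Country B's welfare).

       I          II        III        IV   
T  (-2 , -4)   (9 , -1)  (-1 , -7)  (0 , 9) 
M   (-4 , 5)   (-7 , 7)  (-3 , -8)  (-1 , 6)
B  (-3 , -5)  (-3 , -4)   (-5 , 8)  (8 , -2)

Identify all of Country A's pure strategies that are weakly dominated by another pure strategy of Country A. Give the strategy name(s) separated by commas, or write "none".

M

Nothing dominates T: M at I (-2>-4); B at I (-2>-3).
M is weakly dominated by T (I: -2>-4, II: 9>-7, III: -1>-3, IV: 0>-1).
B is not dominated — it holds its own against T at IV (8>0); M at I (-3>-4).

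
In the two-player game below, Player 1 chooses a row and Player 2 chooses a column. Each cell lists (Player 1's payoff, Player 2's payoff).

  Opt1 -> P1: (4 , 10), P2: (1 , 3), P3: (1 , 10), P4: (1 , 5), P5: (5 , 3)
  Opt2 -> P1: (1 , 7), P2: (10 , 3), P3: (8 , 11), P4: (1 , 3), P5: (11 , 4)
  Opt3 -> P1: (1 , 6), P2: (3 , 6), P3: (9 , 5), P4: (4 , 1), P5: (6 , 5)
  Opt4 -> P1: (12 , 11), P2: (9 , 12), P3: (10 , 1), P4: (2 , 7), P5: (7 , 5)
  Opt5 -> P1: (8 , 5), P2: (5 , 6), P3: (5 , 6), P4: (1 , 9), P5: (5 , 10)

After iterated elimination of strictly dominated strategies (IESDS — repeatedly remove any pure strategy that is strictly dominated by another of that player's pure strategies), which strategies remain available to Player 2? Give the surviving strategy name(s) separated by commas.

P1, P2, P3

For Player 1, Opt4 strictly dominates Opt1 on the remaining columns (P1: 12>4, P2: 9>1, P3: 10>1, P4: 2>1, P5: 7>5); eliminate Opt1.
For Player 1, Opt4 strictly dominates Opt5 on the remaining columns (P1: 12>8, P2: 9>5, P3: 10>5, P4: 2>1, P5: 7>5); eliminate Opt5.
For Player 2, P1 strictly dominates P4 on the remaining rows (Opt2: 7>3, Opt3: 6>1, Opt4: 11>7); eliminate P4.
For Player 1, Opt4 strictly dominates Opt3 on the remaining columns (P1: 12>1, P2: 9>3, P3: 10>9, P5: 7>6); eliminate Opt3.
For Player 2, P1 strictly dominates P5 on the remaining rows (Opt2: 7>4, Opt4: 11>5); eliminate P5.
Among the remaining strategies, none is strictly dominated by another pure strategy of the same player, so the elimination stops.
Surviving strategies — Player 1: {Opt2, Opt4}; Player 2: {P1, P2, P3}.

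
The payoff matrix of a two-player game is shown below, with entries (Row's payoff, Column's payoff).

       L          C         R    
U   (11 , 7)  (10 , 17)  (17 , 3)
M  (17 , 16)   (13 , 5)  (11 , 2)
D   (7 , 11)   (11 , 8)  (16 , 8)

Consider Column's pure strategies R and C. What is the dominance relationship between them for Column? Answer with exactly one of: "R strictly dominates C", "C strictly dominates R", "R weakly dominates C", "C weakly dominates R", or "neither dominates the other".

C weakly dominates R

Compare R to C across each opponent action: U: 3<17, M: 2<5, D: 8=8.
C is at least as good everywhere and strictly better somewhere (tied at D), so C weakly dominates R.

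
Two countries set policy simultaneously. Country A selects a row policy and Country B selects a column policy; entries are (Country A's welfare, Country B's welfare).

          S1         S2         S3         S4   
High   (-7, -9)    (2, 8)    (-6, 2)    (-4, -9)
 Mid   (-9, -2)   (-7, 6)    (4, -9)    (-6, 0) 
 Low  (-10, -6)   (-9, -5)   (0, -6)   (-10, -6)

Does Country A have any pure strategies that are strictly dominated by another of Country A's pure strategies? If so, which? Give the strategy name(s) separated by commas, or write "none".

Nothing dominates High: Mid at S1 (-7>-9); Low at S1 (-7>-10).
Mid: no other strategy beats it everywhere (High at S3 (4>-6); Low at S1 (-9>-10)).
Low is strictly dominated by Mid (S1: -9>-10, S2: -7>-9, S3: 4>0, S4: -6>-10).

Low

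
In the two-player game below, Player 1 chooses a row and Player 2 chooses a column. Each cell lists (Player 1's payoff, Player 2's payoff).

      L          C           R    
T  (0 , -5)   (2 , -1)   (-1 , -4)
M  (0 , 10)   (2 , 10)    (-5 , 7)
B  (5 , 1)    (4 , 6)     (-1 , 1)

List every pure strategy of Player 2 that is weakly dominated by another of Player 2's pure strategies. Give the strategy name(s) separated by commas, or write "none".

L, R

L: dominated, since C does at least as well everywhere (T: -1>-5, M: 10=10, B: 6>1).
C: no other strategy beats it everywhere (L at T (-1>-5); R at T (-1>-4)).
R is weakly dominated by C (T: -1>-4, M: 10>7, B: 6>1).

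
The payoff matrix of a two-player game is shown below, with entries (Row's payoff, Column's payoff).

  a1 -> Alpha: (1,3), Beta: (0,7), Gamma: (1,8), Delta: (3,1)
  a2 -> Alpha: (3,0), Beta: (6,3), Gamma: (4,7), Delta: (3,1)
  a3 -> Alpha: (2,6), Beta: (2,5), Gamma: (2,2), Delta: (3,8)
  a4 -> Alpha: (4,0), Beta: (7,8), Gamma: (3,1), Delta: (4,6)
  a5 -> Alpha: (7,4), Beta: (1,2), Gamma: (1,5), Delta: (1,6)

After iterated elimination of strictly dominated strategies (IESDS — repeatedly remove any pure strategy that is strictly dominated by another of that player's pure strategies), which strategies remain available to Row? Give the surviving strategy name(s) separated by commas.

a2, a4

For Row, a4 strictly dominates a1 on the remaining columns (Alpha: 4>1, Beta: 7>0, Gamma: 3>1, Delta: 4>3); eliminate a1.
Row a3 is eliminated: a4 beats it against every remaining column (Alpha: 4>2, Beta: 7>2, Gamma: 3>2, Delta: 4>3).
For Column, Gamma strictly dominates Alpha on the remaining rows (a2: 7>0, a4: 1>0, a5: 5>4); eliminate Alpha.
For Row, a2 strictly dominates a5 on the remaining columns (Beta: 6>1, Gamma: 4>1, Delta: 3>1); eliminate a5.
Column Delta is eliminated: Beta beats it against every remaining row (a2: 3>1, a4: 8>6).
Among the remaining strategies, none is strictly dominated by another pure strategy of the same player, so the elimination stops.
Surviving strategies — Row: {a2, a4}; Column: {Beta, Gamma}.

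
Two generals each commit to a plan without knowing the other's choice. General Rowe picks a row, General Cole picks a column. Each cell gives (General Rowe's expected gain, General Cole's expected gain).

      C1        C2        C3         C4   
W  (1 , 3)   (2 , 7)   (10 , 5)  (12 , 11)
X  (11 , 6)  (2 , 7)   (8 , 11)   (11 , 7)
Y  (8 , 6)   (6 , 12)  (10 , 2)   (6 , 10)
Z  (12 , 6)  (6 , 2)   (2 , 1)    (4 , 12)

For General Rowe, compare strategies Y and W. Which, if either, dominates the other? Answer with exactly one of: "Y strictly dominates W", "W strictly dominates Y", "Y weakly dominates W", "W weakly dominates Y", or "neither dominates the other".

Compare Y to W across every action of General Cole: C1: 8>1, C2: 6>2, C3: 10=10, C4: 6<12.
Y does better at C1, C2 but worse at C4; neither strategy dominates the other.

neither dominates the other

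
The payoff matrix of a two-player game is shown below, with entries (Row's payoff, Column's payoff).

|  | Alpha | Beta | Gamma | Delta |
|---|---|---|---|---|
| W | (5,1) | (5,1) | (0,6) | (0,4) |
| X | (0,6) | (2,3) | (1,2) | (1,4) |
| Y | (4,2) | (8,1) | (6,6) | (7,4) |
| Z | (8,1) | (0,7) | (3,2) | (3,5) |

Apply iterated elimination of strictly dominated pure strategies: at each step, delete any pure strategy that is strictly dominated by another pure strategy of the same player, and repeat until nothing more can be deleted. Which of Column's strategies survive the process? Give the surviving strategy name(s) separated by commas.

Gamma

Row's strategy X is strictly dominated by Y (Alpha: 4>0, Beta: 8>2, Gamma: 6>1, Delta: 7>1) and is removed.
Column Alpha is eliminated: Gamma beats it against every remaining row (W: 6>1, Y: 6>2, Z: 2>1).
Row W is eliminated: Y beats it against every remaining column (Beta: 8>5, Gamma: 6>0, Delta: 7>0).
Row's strategy Z is strictly dominated by Y (Beta: 8>0, Gamma: 6>3, Delta: 7>3) and is removed.
Column's strategy Beta is strictly dominated by Gamma (Y: 6>1) and is removed.
For Column, Gamma strictly dominates Delta on the remaining rows (Y: 6>4); eliminate Delta.
Among the remaining strategies, none is strictly dominated by another pure strategy of the same player, so the elimination stops.
Surviving strategies — Row: {Y}; Column: {Gamma}.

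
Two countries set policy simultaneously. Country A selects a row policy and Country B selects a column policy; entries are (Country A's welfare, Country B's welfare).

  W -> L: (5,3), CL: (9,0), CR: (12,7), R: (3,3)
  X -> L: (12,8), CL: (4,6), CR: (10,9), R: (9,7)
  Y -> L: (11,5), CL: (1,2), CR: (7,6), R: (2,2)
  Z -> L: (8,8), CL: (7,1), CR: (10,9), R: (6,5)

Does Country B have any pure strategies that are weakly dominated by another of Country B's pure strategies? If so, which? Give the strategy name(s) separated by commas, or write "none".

CR weakly dominates L — W: 7>3, X: 9>8, Y: 6>5, Z: 9>8.
CL is weakly dominated by L (W: 3>0, X: 8>6, Y: 5>2, Z: 8>1).
CR is not dominated — it holds its own against L at W (7>3); CL at W (7>0); R at W (7>3).
L weakly dominates R — W: 3=3, X: 8>7, Y: 5>2, Z: 8>5.

L, CL, R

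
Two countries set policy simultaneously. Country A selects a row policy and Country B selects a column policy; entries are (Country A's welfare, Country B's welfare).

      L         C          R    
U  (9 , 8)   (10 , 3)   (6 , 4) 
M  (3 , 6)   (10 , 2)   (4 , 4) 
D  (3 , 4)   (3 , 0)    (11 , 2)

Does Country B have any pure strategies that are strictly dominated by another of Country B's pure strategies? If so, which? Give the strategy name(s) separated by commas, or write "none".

L is not dominated — it holds its own against C at U (8>3); R at U (8>4).
C is strictly dominated by L (U: 8>3, M: 6>2, D: 4>0).
L strictly dominates R — U: 8>4, M: 6>4, D: 4>2.

C, R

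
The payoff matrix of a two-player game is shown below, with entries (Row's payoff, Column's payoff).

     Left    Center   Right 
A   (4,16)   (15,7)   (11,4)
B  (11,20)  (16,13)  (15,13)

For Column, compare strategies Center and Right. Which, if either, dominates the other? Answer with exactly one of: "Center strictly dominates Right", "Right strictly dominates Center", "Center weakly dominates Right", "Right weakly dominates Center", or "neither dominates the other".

Center weakly dominates Right

Compare Center to Right across each opponent action: A: 7>4, B: 13=13.
Center is at least as good everywhere and strictly better somewhere (tied only at B), so Center weakly but not strictly dominates Right.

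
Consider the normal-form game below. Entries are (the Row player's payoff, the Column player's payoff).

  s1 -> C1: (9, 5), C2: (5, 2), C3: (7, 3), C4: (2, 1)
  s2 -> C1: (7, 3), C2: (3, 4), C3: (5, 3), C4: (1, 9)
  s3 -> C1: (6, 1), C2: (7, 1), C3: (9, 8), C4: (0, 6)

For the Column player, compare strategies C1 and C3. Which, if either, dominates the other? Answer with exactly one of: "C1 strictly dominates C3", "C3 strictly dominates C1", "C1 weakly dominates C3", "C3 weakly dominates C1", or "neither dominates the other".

Compare C1 to C3 across every action of the Row player: s1: 5>3, s2: 3=3, s3: 1<8.
C1 does better at s1 but worse at s3; neither strategy dominates the other.

neither dominates the other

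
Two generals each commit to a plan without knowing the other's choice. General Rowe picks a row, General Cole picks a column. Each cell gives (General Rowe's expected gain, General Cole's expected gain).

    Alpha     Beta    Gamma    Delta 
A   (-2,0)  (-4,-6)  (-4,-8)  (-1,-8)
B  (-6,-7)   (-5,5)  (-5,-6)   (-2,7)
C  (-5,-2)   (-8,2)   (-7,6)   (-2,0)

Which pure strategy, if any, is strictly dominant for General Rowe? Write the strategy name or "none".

A vs B: Alpha: -2>-6, Beta: -4>-5, Gamma: -4>-5, Delta: -1>-2.
A vs C: Alpha: -2>-5, Beta: -4>-8, Gamma: -4>-7, Delta: -1>-2.
A strictly beats every other strategy against every opponent action, so it is strictly dominant.

A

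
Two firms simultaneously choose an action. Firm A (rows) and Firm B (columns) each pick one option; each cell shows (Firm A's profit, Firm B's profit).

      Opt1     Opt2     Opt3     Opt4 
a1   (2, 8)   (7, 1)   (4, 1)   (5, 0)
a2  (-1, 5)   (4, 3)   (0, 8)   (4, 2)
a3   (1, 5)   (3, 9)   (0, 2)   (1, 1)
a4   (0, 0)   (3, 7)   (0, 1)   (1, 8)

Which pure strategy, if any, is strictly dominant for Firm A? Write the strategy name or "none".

a1 vs a2: Opt1: 2>-1, Opt2: 7>4, Opt3: 4>0, Opt4: 5>4.
a1 vs a3: Opt1: 2>1, Opt2: 7>3, Opt3: 4>0, Opt4: 5>1.
a1 vs a4: Opt1: 2>0, Opt2: 7>3, Opt3: 4>0, Opt4: 5>1.
a1 strictly beats every other strategy against every opponent action, so it is strictly dominant.

a1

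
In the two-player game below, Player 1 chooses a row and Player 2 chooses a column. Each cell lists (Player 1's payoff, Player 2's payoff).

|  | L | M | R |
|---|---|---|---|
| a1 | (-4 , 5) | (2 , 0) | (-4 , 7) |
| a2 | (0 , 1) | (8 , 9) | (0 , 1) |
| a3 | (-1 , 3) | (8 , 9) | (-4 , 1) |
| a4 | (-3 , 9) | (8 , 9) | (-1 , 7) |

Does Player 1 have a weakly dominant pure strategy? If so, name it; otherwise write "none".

a2

a2 vs a1: L: 0>-4, M: 8>2, R: 0>-4.
a2 vs a3: L: 0>-1, M: 8=8, R: 0>-4.
a2 vs a4: L: 0>-3, M: 8=8, R: 0>-1.
a2 is at least as good as every other strategy against every opponent action, so it is weakly dominant.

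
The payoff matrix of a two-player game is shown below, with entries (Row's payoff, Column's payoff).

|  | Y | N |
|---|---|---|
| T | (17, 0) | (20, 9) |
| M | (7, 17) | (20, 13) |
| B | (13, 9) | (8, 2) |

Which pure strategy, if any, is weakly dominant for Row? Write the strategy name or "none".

T

T vs M: Y: 17>7, N: 20=20.
T vs B: Y: 17>13, N: 20>8.
T is at least as good as every other strategy against every opponent action, so it is weakly dominant.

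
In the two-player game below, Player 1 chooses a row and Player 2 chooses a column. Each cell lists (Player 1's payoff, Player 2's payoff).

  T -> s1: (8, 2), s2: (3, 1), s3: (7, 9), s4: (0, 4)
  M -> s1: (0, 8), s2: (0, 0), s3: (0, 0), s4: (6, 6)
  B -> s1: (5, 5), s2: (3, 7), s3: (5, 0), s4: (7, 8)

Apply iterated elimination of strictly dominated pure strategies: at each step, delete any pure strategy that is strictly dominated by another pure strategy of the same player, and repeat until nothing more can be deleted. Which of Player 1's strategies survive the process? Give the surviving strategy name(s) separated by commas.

Row M is eliminated: B beats it against every remaining column (s1: 5>0, s2: 3>0, s3: 5>0, s4: 7>6).
Column s1 is eliminated: s4 beats it against every remaining row (T: 4>2, B: 8>5).
Player 2's strategy s2 is strictly dominated by s4 (T: 4>1, B: 8>7) and is removed.
Among the remaining strategies, none is strictly dominated by another pure strategy of the same player, so the elimination stops.
Surviving strategies — Player 1: {T, B}; Player 2: {s3, s4}.

T, B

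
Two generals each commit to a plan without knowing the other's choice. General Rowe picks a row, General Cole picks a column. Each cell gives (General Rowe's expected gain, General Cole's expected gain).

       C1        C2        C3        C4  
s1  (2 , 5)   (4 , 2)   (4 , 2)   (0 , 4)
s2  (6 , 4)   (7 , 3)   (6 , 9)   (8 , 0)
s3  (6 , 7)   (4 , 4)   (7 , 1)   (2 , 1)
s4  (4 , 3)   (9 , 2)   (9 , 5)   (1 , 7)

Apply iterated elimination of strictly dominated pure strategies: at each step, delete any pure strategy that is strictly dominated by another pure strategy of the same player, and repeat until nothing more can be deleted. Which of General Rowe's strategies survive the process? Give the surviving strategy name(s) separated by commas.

s2, s3, s4

Row s1 is eliminated: s2 beats it against every remaining column (C1: 6>2, C2: 7>4, C3: 6>4, C4: 8>0).
For General Cole, C1 strictly dominates C2 on the remaining rows (s2: 4>3, s3: 7>4, s4: 3>2); eliminate C2.
Among the remaining strategies, none is strictly dominated by another pure strategy of the same player, so the elimination stops.
Surviving strategies — General Rowe: {s2, s3, s4}; General Cole: {C1, C3, C4}.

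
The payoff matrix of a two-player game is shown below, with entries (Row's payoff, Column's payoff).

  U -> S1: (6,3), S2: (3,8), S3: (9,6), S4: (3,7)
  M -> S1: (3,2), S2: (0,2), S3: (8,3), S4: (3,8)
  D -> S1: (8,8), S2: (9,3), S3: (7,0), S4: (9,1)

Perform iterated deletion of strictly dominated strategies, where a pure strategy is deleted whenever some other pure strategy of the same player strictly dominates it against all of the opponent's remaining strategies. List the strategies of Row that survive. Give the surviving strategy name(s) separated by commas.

D

Column S3 is eliminated: S4 beats it against every remaining row (U: 7>6, M: 8>3, D: 1>0).
For Row, D strictly dominates U on the remaining columns (S1: 8>6, S2: 9>3, S4: 9>3); eliminate U.
For Row, D strictly dominates M on the remaining columns (S1: 8>3, S2: 9>0, S4: 9>3); eliminate M.
For Column, S1 strictly dominates S2 on the remaining rows (D: 8>3); eliminate S2.
Column's strategy S4 is strictly dominated by S1 (D: 8>1) and is removed.
Among the remaining strategies, none is strictly dominated by another pure strategy of the same player, so the elimination stops.
Surviving strategies — Row: {D}; Column: {S1}.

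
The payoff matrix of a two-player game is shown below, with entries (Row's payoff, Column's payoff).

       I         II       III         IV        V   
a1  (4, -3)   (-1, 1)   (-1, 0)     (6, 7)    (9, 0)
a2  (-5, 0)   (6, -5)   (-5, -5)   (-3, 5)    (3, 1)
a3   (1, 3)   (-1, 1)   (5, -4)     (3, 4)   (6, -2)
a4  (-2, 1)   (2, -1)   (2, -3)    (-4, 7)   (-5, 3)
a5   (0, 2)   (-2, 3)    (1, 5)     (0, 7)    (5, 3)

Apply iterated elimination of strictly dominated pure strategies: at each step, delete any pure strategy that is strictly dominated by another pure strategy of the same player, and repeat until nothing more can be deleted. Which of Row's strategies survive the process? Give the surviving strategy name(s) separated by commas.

a1

Row's strategy a5 is strictly dominated by a3 (I: 1>0, II: -1>-2, III: 5>1, IV: 3>0, V: 6>5) and is removed.
Column I is eliminated: IV beats it against every remaining row (a1: 7>-3, a2: 5>0, a3: 4>3, a4: 7>1).
For Column, IV strictly dominates II on the remaining rows (a1: 7>1, a2: 5>-5, a3: 4>1, a4: 7>-1); eliminate II.
Row's strategy a2 is strictly dominated by a1 (III: -1>-5, IV: 6>-3, V: 9>3) and is removed.
For Row, a3 strictly dominates a4 on the remaining columns (III: 5>2, IV: 3>-4, V: 6>-5); eliminate a4.
For Column, IV strictly dominates III on the remaining rows (a1: 7>0, a3: 4>-4); eliminate III.
Row's strategy a3 is strictly dominated by a1 (IV: 6>3, V: 9>6) and is removed.
Column V is eliminated: IV beats it against every remaining row (a1: 7>0).
Among the remaining strategies, none is strictly dominated by another pure strategy of the same player, so the elimination stops.
Surviving strategies — Row: {a1}; Column: {IV}.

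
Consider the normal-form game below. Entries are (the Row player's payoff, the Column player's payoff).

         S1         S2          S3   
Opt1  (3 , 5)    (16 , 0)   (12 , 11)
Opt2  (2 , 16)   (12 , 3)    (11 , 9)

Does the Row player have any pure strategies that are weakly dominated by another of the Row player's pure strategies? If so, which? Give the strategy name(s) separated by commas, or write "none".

Opt2

Opt1 is not dominated — it holds its own against Opt2 at S1 (3>2).
Opt2 is weakly dominated by Opt1 (S1: 3>2, S2: 16>12, S3: 12>11).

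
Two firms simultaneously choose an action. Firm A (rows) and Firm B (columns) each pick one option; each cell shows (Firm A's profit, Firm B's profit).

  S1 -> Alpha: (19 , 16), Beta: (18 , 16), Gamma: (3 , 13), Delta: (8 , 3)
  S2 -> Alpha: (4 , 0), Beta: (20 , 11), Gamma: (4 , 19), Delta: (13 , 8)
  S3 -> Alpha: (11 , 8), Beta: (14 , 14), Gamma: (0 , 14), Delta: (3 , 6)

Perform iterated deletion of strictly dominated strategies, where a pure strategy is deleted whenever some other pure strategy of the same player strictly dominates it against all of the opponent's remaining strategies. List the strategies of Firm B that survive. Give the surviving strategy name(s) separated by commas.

Alpha, Beta, Gamma

For Firm A, S1 strictly dominates S3 on the remaining columns (Alpha: 19>11, Beta: 18>14, Gamma: 3>0, Delta: 8>3); eliminate S3.
Firm B's strategy Delta is strictly dominated by Beta (S1: 16>3, S2: 11>8) and is removed.
Among the remaining strategies, none is strictly dominated by another pure strategy of the same player, so the elimination stops.
Surviving strategies — Firm A: {S1, S2}; Firm B: {Alpha, Beta, Gamma}.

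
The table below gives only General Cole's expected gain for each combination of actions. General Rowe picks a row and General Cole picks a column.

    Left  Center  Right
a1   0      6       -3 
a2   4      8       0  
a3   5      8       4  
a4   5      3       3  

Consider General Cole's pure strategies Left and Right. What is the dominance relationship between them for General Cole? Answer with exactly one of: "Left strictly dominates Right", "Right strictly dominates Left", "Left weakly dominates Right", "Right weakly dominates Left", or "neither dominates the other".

Left strictly dominates Right

Compare Left to Right across each opponent action: a1: 0>-3, a2: 4>0, a3: 5>4, a4: 5>3.
Left gives a strictly higher payoff against each opponent action, so Left strictly dominates Right.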